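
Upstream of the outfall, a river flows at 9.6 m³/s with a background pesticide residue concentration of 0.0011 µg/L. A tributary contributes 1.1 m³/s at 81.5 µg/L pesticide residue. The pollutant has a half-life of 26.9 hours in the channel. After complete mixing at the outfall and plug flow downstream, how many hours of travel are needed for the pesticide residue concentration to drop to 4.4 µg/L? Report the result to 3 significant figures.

After mixing, C = (9.600·0.001100 + 1.100·81.50) / 10.70 = 89.66/10.70 = 8.379 µg/L.
Half-life 26.9 h → k = ln 2 / 26.9 = 0.02577 h⁻¹ = 0.6184 d⁻¹.
8.379·exp(−k·t) = 4.4 → t = ln(8.379/4.4)/k = 90000 s = 25.00 h.

25.0 h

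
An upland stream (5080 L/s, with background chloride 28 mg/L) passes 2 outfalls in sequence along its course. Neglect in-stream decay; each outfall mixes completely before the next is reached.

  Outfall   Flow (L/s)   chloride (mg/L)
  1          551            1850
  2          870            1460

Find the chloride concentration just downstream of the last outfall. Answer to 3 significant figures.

374 mg/L

Outfall 1: combined Q = 5631 L/s; C = (5080·28.00 + 551.0·1850)/5631 = 206.3 mg/L.
Outfall 2: combined Q = 6501 L/s; C = (5631·206.3 + 870.0·1460)/6501 = 374.1 mg/L.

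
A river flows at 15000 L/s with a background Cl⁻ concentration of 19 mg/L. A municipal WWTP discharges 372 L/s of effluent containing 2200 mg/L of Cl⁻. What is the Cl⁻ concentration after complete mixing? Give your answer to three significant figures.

Mixed concentration C = ΣQC/ΣQ = (15000·19.00 + 372.0·2200) / 15370 = 1103000/15370 = 71.78 mg/L.

71.8 mg/L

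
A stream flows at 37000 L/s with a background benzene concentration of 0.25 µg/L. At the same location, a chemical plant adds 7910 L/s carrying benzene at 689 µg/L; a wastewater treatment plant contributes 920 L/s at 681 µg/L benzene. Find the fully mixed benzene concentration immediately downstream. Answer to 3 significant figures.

Mass balance: C = (37000·0.2500 + 7910·689.0 + 920.0·681.0) / 45830 = 6086000/45830 = 132.8 µg/L.

133 µg/L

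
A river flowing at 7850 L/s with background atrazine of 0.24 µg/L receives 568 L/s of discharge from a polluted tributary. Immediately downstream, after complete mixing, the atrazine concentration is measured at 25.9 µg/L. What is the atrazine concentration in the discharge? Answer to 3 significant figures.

Mass balance: 7850·0.2400 + 568.0·Cₑ = 8418·25.90
→ Cₑ = (8418·25.90 − 7850·0.2400) / 568.0 = 380.5 µg/L.

381 µg/L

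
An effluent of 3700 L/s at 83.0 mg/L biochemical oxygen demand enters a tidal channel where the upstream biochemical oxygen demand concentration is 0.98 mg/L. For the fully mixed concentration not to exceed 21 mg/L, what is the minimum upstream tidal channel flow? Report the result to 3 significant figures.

11500 L/s

Set C_mix = 21: (Q·0.9800 + 3700·83.00) / (Q + 3700) = 21
→ Q = 3700·(83.00 − 21)/(21 − 0.9800) = 11460 L/s.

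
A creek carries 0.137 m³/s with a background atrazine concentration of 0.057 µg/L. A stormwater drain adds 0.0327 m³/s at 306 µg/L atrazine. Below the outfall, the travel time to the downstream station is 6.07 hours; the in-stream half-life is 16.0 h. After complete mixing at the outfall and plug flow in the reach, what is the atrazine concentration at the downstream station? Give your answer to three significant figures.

Conservation of mass: C = (0.1370·0.05700 + 0.03270·306.0) / 0.1697 = 10.01/0.1697 = 59.01 µg/L.
Half-life 16.0 h → k = ln 2 / 16.0 = 0.04332 h⁻¹ = 1.040 d⁻¹.
First-order decay: C = 59.01·exp(−k·t) = 59.01·0.7688 = 45.37 µg/L.

45.4 µg/L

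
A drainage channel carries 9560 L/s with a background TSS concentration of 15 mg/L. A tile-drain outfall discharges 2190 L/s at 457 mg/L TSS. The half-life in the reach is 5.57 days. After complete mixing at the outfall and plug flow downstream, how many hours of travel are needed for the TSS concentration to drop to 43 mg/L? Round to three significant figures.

After mixing, C = (9560·15.00 + 2190·457.0) / 11750 = 1144000/11750 = 97.38 mg/L.
Half-life 5.57 d → k = ln 2 / 5.57 = 0.1244 d⁻¹.
97.38·exp(−k·t) = 43 → t = ln(97.38/43)/k = 567500 s = 157.6 h.

158 h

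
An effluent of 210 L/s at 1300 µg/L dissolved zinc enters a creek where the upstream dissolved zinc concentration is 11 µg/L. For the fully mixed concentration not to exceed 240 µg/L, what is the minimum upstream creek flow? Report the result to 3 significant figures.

Set C_mix = 240: (Q·11.00 + 210.0·1300) / (Q + 210.0) = 240
→ Q = 210.0·(1300 − 240)/(240 − 11.00) = 972.1 L/s.

972 L/s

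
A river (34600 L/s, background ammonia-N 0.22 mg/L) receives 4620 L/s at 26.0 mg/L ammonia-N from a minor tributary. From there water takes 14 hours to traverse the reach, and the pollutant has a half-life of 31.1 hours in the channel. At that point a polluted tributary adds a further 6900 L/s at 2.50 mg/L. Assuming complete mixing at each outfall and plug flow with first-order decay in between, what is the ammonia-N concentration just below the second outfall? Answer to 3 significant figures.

2.40 mg/L

Flow-weighted average: C = (34600·0.2200 + 4620·26.00) / 39220 = 127700/39220 = 3.257 mg/L; combined flow 39220 L/s.
Half-life 31.1 h → k = ln 2 / 31.1 = 0.02229 h⁻¹ = 0.5349 d⁻¹.
Applying C = C₀e^(−kt): 3.257 × 0.7320 = 2.384 mg/L.
Second outfall: C = (39220·2.384 + 6900·2.500)/46120 = 2.401 mg/L.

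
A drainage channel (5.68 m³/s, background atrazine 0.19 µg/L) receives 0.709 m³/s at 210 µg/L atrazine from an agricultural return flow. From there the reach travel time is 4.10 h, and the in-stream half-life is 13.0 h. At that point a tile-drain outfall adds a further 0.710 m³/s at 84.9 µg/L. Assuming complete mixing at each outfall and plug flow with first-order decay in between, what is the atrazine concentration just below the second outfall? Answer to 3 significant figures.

Conservation of mass: C = (5.680·0.1900 + 0.7090·210.0) / 6.389 = 150.0/6.389 = 23.47 µg/L; combined flow 6.389 m³/s.
Half-life 13.0 h → k = ln 2 / 13.0 = 0.05332 h⁻¹ = 1.280 d⁻¹.
Decay over the reach: 23.47·exp(−kt) = 23.47·0.8036 = 18.86 µg/L.
Second outfall: C = (6.389·18.86 + 0.7100·84.90)/7.099 = 25.47 µg/L.

25.5 µg/L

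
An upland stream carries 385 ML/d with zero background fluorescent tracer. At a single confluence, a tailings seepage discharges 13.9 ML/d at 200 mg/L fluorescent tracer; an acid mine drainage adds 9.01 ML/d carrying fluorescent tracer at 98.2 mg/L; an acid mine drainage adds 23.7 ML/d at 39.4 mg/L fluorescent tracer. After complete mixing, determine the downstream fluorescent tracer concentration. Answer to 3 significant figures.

After mixing, C = (385.0·0 + 13.90·200.0 + 9.010·98.20 + 23.70·39.40) / 431.6 = 4599/431.6 = 10.65 mg/L.

10.7 mg/L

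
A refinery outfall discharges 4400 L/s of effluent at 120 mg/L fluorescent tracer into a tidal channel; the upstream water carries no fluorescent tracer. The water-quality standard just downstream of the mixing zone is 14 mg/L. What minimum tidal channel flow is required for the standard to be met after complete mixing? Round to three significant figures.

33300 L/s

Set C_mix = 14: (Q·0 + 4400·120.0) / (Q + 4400) = 14
→ Q = 4400·(120.0 − 14)/(14 − 0) = 33310 L/s.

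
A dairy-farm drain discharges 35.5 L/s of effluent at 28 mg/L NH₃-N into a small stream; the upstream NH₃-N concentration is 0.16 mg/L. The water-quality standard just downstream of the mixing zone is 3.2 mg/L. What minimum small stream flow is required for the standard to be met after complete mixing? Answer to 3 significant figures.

Set C_mix = 3.2: (Q·0.1600 + 35.50·28.00) / (Q + 35.50) = 3.2
→ Q = 35.50·(28.00 − 3.2)/(3.2 − 0.1600) = 289.6 L/s.

290 L/s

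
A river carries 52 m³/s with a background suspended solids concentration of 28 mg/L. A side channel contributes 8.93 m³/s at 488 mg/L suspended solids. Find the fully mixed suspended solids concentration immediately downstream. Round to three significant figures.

95.4 mg/L

Mixed concentration C = ΣQC/ΣQ = (52.00·28.00 + 8.930·488.0) / 60.93 = 5814/60.93 = 95.42 mg/L.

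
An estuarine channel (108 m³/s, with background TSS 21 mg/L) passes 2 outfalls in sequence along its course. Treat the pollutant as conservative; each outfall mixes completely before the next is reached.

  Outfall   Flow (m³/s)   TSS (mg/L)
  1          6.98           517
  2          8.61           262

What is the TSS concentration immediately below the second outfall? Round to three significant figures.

After outfall 1: Q = 108.0 + 6.980 = 115.0 m³/s; C = (108.0·21.00 + 6.980·517.0)/115.0 = 51.11 mg/L.
After outfall 2: Q = 115.0 + 8.610 = 123.6 m³/s; C = (115.0·51.11 + 8.610·262.0)/123.6 = 65.80 mg/L.

65.8 mg/L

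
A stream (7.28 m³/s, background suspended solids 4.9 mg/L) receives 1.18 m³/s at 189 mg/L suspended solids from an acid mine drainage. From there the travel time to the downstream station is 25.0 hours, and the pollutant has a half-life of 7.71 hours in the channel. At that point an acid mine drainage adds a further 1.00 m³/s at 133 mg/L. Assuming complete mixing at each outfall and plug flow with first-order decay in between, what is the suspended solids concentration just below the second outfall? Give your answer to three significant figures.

16.9 mg/L

Flow-weighted average: C = (7.280·4.900 + 1.180·189.0) / 8.460 = 258.7/8.460 = 30.58 mg/L; combined flow 8.460 m³/s.
Half-life 7.71 h → k = ln 2 / 7.71 = 0.08990 h⁻¹ = 2.158 d⁻¹.
Applying C = C₀e^(−kt): 30.58 × 0.1057 = 3.231 mg/L.
At the second outfall, C = (8.460·3.231 + 1.000·133.0) / (8.460 + 1.000) = 16.95 mg/L.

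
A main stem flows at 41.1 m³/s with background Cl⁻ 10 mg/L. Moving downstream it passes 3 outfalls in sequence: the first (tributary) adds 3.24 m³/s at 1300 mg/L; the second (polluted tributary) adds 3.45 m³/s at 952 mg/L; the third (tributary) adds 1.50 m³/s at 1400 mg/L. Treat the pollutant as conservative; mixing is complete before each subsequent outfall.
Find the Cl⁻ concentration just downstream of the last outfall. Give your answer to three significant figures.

203 mg/L

Below outfall 1: Q → 44.34 m³/s, C = (41.10·10.00 + 3.240·1300)/44.34 = 104.3 mg/L.
Below outfall 2: Q → 47.79 m³/s, C = (44.34·104.3 + 3.450·952.0)/47.79 = 165.5 mg/L.
Below outfall 3: Q → 49.29 m³/s, C = (47.79·165.5 + 1.500·1400)/49.29 = 203.0 mg/L.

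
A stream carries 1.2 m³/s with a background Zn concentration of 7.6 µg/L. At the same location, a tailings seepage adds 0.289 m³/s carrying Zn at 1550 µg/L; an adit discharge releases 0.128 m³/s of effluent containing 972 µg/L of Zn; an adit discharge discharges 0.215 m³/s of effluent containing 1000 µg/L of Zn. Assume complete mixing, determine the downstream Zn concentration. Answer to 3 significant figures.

435 µg/L

Mixed concentration C = ΣQC/ΣQ = (1.200·7.600 + 0.2890·1550 + 0.1280·972.0 + 0.2150·1000) / 1.832 = 796.5/1.832 = 434.8 µg/L.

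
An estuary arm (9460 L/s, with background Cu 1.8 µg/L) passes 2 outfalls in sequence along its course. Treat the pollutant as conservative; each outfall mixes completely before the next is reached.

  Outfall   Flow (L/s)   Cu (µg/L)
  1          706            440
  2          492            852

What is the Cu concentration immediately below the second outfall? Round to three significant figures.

Below outfall 1: Q → 10170 L/s, C = (9460·1.800 + 706.0·440.0)/10170 = 32.23 µg/L.
Below outfall 2: Q → 10660 L/s, C = (10170·32.23 + 492.0·852.0)/10660 = 70.07 µg/L.

70.1 µg/L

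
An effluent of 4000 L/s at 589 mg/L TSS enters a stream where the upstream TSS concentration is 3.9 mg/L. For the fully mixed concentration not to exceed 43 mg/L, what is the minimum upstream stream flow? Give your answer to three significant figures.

Set C_mix = 43: (Q·3.900 + 4000·589.0) / (Q + 4000) = 43
→ Q = 4000·(589.0 − 43)/(43 − 3.900) = 55860 L/s.

55900 L/s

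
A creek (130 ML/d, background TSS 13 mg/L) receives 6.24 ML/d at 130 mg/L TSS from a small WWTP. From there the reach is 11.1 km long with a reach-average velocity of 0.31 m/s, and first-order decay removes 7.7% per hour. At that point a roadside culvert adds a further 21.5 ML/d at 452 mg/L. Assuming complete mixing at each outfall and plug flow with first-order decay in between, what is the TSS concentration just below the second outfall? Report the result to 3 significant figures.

After mixing, C = (130.0·13.00 + 6.240·130.0) / 136.2 = 2501/136.2 = 18.36 mg/L; combined flow 136.2 ML/d.
Travel time t = 11.1·1000 / 0.31 = 35810 s = 9.946 h.
7.7%/h lost → k = −ln(1 − 0.077) = 0.08013 h⁻¹.
After decay, C = 18.36 × e^(−kt) = 18.36 × 0.4507 = 8.274 mg/L.
Second outfall: C = (136.2·8.274 + 21.50·452.0)/157.7 = 68.75 mg/L.

68.8 mg/L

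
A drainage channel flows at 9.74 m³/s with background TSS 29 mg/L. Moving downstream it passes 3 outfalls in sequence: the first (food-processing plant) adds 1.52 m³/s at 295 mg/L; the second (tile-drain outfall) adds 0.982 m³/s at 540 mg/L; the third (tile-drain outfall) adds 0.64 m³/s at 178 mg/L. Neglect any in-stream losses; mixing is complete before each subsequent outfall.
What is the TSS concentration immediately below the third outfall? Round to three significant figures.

After outfall 1: Q = 9.740 + 1.520 = 11.26 m³/s; C = (9.740·29.00 + 1.520·295.0)/11.26 = 64.91 mg/L.
After outfall 2: Q = 11.26 + 0.9820 = 12.24 m³/s; C = (11.26·64.91 + 0.9820·540.0)/12.24 = 103.0 mg/L.
After outfall 3: Q = 12.24 + 0.6400 = 12.88 m³/s; C = (12.24·103.0 + 0.6400·178.0)/12.88 = 106.7 mg/L.

107 mg/L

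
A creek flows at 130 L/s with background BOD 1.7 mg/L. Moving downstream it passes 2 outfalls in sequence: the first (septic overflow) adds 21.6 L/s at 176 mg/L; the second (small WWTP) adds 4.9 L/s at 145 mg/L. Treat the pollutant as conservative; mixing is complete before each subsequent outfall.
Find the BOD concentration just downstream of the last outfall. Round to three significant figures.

30.2 mg/L

Outfall 1: combined Q = 151.6 L/s; C = (130.0·1.700 + 21.60·176.0)/151.6 = 26.53 mg/L.
Outfall 2: combined Q = 156.5 L/s; C = (151.6·26.53 + 4.900·145.0)/156.5 = 30.24 mg/L.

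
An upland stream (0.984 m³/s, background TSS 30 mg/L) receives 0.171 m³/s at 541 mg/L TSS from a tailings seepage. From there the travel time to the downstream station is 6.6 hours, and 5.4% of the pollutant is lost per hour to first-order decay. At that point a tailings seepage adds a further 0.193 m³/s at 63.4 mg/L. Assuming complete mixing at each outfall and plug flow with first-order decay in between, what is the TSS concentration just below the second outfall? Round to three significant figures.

71.8 mg/L

Mixed concentration C = ΣQC/ΣQ = (0.9840·30.00 + 0.1710·541.0) / 1.155 = 122.0/1.155 = 105.7 mg/L; combined flow 1.155 m³/s.
5.4%/h lost → k = −ln(1 − 0.054) = 0.05551 h⁻¹.
Applying C = C₀e^(−kt): 105.7 × 0.6932 = 73.24 mg/L.
At the second outfall, C = (1.155·73.24 + 0.1930·63.40) / (1.155 + 0.1930) = 71.83 mg/L.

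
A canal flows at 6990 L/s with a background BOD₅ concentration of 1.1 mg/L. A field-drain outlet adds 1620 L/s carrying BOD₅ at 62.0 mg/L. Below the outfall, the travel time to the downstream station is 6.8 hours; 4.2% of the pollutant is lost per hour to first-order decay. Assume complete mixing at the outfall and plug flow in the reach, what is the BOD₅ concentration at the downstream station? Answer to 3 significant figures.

Mixed concentration C = ΣQC/ΣQ = (6990·1.100 + 1620·62.00) / 8610 = 108100/8610 = 12.56 mg/L.
4.2%/h lost → k = −ln(1 − 0.042) = 0.04291 h⁻¹.
First-order decay: C = 12.56·exp(−k·t) = 12.56·0.7469 = 9.380 mg/L.

9.38 mg/L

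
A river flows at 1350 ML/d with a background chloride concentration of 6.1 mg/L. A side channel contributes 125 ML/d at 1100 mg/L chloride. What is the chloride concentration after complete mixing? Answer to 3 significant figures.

After mixing, C = (1350·6.100 + 125.0·1100) / 1475 = 145700/1475 = 98.80 mg/L.

98.8 mg/L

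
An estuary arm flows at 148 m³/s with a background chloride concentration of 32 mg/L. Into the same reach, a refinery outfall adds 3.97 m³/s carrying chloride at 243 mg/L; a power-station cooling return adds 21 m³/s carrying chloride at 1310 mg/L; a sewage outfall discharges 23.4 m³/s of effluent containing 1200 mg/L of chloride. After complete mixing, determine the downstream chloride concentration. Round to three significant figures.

312 mg/L

Mass balance: C = (148.0·32.00 + 3.970·243.0 + 21.00·1310 + 23.40·1200) / 196.4 = 61290/196.4 = 312.1 mg/L.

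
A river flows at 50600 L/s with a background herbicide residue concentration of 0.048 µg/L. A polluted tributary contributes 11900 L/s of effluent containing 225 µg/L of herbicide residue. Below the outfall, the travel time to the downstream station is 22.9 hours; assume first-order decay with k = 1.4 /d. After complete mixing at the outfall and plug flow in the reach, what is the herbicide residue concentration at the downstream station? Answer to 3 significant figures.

Conservation of mass: C = (50600·0.04800 + 11900·225.0) / 62500 = 2680000/62500 = 42.88 µg/L.
After decay, C = 42.88 × e^(−kt) = 42.88 × 0.2629 = 11.27 µg/L.

11.3 µg/L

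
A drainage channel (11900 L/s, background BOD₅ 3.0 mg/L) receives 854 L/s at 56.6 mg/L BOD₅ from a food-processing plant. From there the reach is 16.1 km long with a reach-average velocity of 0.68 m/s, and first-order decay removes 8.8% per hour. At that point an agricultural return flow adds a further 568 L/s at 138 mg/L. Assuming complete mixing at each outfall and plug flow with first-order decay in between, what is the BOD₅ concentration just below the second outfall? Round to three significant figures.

9.33 mg/L

Mass balance: C = (11900·3.000 + 854.0·56.60) / 12750 = 84040/12750 = 6.589 mg/L; combined flow 12750 L/s.
Travel time t = 16.1·1000 / 0.68 = 23680 s = 6.577 h.
8.8%/h lost → k = −ln(1 − 0.088) = 0.09212 h⁻¹.
Applying C = C₀e^(−kt): 6.589 × 0.5456 = 3.595 mg/L.
At the second outfall, C = (12750·3.595 + 568.0·138.0) / (12750 + 568.0) = 9.326 mg/L.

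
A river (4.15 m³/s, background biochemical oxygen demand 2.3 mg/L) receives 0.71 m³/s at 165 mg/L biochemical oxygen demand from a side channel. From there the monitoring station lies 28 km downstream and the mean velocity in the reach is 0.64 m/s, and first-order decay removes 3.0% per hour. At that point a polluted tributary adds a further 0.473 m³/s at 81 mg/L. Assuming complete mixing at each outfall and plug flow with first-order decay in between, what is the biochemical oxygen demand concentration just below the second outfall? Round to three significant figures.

23.6 mg/L

Conservation of mass: C = (4.150·2.300 + 0.7100·165.0) / 4.860 = 126.7/4.860 = 26.07 mg/L; combined flow 4.860 m³/s.
Travel time t = 28·1000 / 0.64 = 43750 s = 12.15 h.
3.0%/h lost → k = −ln(1 − 0.03) = 0.03046 h⁻¹.
After decay, C = 26.07 × e^(−kt) = 26.07 × 0.6906 = 18.00 mg/L.
Second outfall: C = (4.860·18.00 + 0.4730·81.00)/5.333 = 23.59 mg/L.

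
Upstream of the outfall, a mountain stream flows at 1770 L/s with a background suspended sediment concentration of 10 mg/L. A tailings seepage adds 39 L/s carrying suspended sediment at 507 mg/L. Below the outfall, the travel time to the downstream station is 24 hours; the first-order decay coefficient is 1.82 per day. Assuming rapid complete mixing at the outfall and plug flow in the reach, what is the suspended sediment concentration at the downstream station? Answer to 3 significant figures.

3.36 mg/L

Mass balance: C = (1770·10.00 + 39.00·507.0) / 1809 = 37470/1809 = 20.71 mg/L.
Decay over the reach: 20.71·exp(−kt) = 20.71·0.1620 = 3.356 mg/L.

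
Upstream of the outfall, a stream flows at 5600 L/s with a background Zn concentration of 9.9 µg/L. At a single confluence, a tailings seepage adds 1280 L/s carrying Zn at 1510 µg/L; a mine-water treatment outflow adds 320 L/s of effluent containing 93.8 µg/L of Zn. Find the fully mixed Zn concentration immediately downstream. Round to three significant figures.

280 µg/L

Conservation of mass: C = (5600·9.900 + 1280·1510 + 320.0·93.80) / 7200 = 2018000/7200 = 280.3 µg/L.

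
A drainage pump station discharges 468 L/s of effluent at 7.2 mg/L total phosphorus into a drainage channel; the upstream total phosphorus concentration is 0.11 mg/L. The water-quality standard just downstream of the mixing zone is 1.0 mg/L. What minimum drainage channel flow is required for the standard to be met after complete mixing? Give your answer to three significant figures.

3260 L/s

Set C_mix = 1.0: (Q·0.1100 + 468.0·7.200) / (Q + 468.0) = 1.0
→ Q = 468.0·(7.200 − 1.0)/(1.0 − 0.1100) = 3260 L/s.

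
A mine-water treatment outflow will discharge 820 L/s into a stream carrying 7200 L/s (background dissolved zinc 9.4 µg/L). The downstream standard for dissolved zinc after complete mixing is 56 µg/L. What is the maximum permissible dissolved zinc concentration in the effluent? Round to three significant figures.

465 µg/L

At the limit, (Qr·Cr + Qe·Cₑ)/(Qr + Qe) = 56:
Cₑ = (8020·56 − 7200·9.400) / 820.0 = 465.2 µg/L.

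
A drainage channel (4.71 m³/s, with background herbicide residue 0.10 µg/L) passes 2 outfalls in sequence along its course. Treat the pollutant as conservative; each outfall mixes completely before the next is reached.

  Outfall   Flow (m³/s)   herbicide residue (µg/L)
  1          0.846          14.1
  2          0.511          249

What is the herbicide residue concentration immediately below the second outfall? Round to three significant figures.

23.0 µg/L

Below outfall 1: Q → 5.556 m³/s, C = (4.710·0.1000 + 0.8460·14.10)/5.556 = 2.232 µg/L.
Below outfall 2: Q → 6.067 m³/s, C = (5.556·2.232 + 0.5110·249.0)/6.067 = 23.02 µg/L.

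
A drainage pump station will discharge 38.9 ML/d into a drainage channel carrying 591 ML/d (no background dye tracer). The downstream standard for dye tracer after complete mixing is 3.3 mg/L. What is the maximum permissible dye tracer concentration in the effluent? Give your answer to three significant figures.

53.4 mg/L

At the limit, (Qr·Cr + Qe·Cₑ)/(Qr + Qe) = 3.3:
Cₑ = (629.9·3.3 − 591.0·0) / 38.90 = 53.44 mg/L.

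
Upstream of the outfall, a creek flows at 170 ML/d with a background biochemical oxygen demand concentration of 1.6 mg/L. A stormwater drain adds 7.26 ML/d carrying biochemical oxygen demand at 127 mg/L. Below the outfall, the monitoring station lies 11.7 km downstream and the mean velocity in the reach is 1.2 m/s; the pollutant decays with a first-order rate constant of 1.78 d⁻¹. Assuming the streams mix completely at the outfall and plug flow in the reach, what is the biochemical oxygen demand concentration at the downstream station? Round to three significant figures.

5.51 mg/L

Mass balance: C = (170.0·1.600 + 7.260·127.0) / 177.3 = 1194/177.3 = 6.736 mg/L.
Travel time t = 11.7·1000 / 1.2 = 9750 s = 2.708 h.
First-order decay: C = 6.736·exp(−k·t) = 6.736·0.8180 = 5.510 mg/L.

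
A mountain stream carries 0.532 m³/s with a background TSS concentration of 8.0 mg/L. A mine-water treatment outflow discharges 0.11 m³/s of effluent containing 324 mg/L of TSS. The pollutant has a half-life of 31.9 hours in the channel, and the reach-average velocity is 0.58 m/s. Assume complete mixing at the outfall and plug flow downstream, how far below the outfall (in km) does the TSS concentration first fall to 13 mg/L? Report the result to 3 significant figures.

After mixing, C = (0.5320·8.000 + 0.1100·324.0) / 0.6420 = 39.90/0.6420 = 62.14 mg/L.
Half-life 31.9 h → k = ln 2 / 31.9 = 0.02173 h⁻¹ = 0.5215 d⁻¹.
Set 62.14·exp(−k·t) = 13 → t = ln(62.14/13)/k = 259200 s = 72.00 h.
Distance = v·t = 0.58·259200 = 150300 m = 150.3 km.

150 km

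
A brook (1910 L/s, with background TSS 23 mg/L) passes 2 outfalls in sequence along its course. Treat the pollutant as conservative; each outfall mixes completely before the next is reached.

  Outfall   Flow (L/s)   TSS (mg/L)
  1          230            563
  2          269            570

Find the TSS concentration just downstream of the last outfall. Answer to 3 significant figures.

136 mg/L

After outfall 1: Q = 1910 + 230.0 = 2140 L/s; C = (1910·23.00 + 230.0·563.0)/2140 = 81.04 mg/L.
After outfall 2: Q = 2140 + 269.0 = 2409 L/s; C = (2140·81.04 + 269.0·570.0)/2409 = 135.6 mg/L.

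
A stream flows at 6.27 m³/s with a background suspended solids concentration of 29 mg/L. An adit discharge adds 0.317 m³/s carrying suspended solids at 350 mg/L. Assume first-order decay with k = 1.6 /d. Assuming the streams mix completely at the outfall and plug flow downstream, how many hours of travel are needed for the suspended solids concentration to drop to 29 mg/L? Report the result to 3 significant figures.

Flow-weighted average: C = (6.270·29.00 + 0.3170·350.0) / 6.587 = 292.8/6.587 = 44.45 mg/L.
44.45·exp(−k·t) = 29 → t = ln(44.45/29)/k = 23060 s = 6.405 h.

6.41 h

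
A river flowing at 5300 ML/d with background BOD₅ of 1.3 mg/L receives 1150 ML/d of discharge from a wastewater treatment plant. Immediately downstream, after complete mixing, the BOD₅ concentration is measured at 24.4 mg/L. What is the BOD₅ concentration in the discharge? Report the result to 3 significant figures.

131 mg/L

Mass balance: 5300·1.300 + 1150·Cₑ = 6450·24.40
→ Cₑ = (6450·24.40 − 5300·1.300) / 1150 = 130.9 mg/L.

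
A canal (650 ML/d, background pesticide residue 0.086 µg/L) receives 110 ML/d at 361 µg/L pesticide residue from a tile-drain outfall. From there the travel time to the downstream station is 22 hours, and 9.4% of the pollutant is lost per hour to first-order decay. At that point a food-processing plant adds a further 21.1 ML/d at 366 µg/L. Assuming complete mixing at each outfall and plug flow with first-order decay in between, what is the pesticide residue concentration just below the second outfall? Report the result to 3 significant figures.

15.7 µg/L

Mixed concentration C = ΣQC/ΣQ = (650.0·0.08600 + 110.0·361.0) / 760.0 = 39770/760.0 = 52.32 µg/L; combined flow 760.0 ML/d.
9.4%/h lost → k = −ln(1 − 0.094) = 0.09872 h⁻¹.
Decay over the reach: 52.32·exp(−kt) = 52.32·0.1140 = 5.964 µg/L.
At the second outfall, C = (760.0·5.964 + 21.10·366.0) / (760.0 + 21.10) = 15.69 µg/L.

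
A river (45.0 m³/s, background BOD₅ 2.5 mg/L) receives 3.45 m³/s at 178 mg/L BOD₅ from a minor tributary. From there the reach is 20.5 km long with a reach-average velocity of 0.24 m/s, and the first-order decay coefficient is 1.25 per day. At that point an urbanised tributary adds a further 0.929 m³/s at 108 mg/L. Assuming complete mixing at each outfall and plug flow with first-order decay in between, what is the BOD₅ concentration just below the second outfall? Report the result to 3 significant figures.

6.31 mg/L

Mixed concentration C = ΣQC/ΣQ = (45.00·2.500 + 3.450·178.0) / 48.45 = 726.6/48.45 = 15.00 mg/L; combined flow 48.45 m³/s.
Travel time t = 20.5·1000 / 0.24 = 85420 s = 23.73 h.
First-order decay: C = 15.00·exp(−k·t) = 15.00·0.2906 = 4.358 mg/L.
Second outfall: C = (48.45·4.358 + 0.9290·108.0)/49.38 = 6.308 mg/L.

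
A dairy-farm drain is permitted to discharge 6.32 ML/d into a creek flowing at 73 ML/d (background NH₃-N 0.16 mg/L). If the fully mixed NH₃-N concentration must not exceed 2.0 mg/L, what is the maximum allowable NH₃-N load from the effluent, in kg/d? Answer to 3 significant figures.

147 kg/d

Mass balance at the limit: 73.00·0.1600 + 6.320·Cₑ = 79.32·2.0 → Cₑ = 23.25 mg/L.
6.320 ML/d = 0.07315 m³/s. Load = 0.07315 m³/s × 23.25 g/m³ × 86 400 s/d = 147.0 kg/d.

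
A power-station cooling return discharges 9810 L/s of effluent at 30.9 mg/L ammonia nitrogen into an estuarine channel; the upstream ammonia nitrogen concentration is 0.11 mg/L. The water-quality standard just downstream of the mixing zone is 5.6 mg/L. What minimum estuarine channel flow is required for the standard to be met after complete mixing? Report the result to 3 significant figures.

Set C_mix = 5.6: (Q·0.1100 + 9810·30.90) / (Q + 9810) = 5.6
→ Q = 9810·(30.90 − 5.6)/(5.6 − 0.1100) = 45210 L/s.

45200 L/s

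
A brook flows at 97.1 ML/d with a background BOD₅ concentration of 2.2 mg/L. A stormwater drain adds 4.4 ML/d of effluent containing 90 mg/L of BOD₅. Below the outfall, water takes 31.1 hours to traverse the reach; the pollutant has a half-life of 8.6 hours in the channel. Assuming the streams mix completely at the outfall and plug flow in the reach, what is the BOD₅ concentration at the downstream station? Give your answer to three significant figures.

0.490 mg/L

Conservation of mass: C = (97.10·2.200 + 4.400·90.00) / 101.5 = 609.6/101.5 = 6.006 mg/L.
Half-life 8.6 h → k = ln 2 / 8.6 = 0.08060 h⁻¹ = 1.934 d⁻¹.
First-order decay: C = 6.006·exp(−k·t) = 6.006·0.08154 = 0.4898 mg/L.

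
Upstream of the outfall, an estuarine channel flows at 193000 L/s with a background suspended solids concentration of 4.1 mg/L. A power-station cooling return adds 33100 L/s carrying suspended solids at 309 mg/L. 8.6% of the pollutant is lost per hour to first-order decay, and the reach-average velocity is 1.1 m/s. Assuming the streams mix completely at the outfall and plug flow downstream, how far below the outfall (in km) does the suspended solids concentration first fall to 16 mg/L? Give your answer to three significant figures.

Flow-weighted average: C = (193000·4.100 + 33100·309.0) / 226100 = 11020000/226100 = 48.74 mg/L.
8.6%/h lost → k = −ln(1 − 0.086) = 0.08992 h⁻¹.
Set 48.74·exp(−k·t) = 16 → t = ln(48.74/16)/k = 44590 s = 12.39 h.
Distance = v·t = 1.1·44590 = 49050 m = 49.05 km.

49.0 km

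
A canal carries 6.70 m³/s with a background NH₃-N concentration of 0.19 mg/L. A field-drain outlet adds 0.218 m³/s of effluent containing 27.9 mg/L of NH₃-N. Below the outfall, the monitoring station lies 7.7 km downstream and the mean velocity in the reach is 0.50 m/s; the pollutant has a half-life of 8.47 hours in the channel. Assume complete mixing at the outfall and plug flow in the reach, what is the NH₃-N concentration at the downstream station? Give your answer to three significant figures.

0.749 mg/L

Mass balance: C = (6.700·0.1900 + 0.2180·27.90) / 6.918 = 7.355/6.918 = 1.063 mg/L.
Travel time t = 7.7·1000 / 0.50 = 15400 s = 4.278 h.
Half-life 8.47 h → k = ln 2 / 8.47 = 0.08184 h⁻¹ = 1.964 d⁻¹.
Decay over the reach: 1.063·exp(−kt) = 1.063·0.7046 = 0.7492 mg/L.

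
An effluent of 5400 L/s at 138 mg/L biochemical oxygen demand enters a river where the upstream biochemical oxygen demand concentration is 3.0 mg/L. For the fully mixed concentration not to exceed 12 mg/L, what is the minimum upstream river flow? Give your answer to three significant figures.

75600 L/s

Set C_mix = 12: (Q·3.000 + 5400·138.0) / (Q + 5400) = 12
→ Q = 5400·(138.0 − 12)/(12 − 3.000) = 75600 L/s.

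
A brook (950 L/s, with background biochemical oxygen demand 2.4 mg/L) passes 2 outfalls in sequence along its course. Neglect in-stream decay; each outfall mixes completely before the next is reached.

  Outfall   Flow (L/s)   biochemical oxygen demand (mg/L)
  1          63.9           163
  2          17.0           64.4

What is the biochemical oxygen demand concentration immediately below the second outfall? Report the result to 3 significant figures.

13.4 mg/L

Below outfall 1: Q → 1014 L/s, C = (950.0·2.400 + 63.90·163.0)/1014 = 12.52 mg/L.
Below outfall 2: Q → 1031 L/s, C = (1014·12.52 + 17.00·64.40)/1031 = 13.38 mg/L.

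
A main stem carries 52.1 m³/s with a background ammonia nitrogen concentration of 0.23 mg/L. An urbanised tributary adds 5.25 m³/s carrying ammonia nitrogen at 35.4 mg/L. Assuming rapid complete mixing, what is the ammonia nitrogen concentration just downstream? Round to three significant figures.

3.45 mg/L

After mixing, C = (52.10·0.2300 + 5.250·35.40) / 57.35 = 197.8/57.35 = 3.450 mg/L.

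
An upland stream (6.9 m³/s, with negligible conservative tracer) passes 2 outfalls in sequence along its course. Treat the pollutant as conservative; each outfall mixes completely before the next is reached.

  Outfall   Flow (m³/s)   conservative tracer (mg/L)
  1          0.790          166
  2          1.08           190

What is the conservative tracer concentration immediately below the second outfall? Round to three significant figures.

Outfall 1: combined Q = 7.690 m³/s; C = (6.900·0 + 0.7900·166.0)/7.690 = 17.05 mg/L.
Outfall 2: combined Q = 8.770 m³/s; C = (7.690·17.05 + 1.080·190.0)/8.770 = 38.35 mg/L.

38.4 mg/L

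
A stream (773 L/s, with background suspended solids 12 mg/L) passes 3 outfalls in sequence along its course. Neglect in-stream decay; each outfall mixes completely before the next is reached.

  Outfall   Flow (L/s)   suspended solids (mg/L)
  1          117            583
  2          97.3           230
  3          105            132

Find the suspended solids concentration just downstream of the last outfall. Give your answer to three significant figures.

104 mg/L

After outfall 1: Q = 773.0 + 117.0 = 890.0 L/s; C = (773.0·12.00 + 117.0·583.0)/890.0 = 87.06 mg/L.
After outfall 2: Q = 890.0 + 97.30 = 987.3 L/s; C = (890.0·87.06 + 97.30·230.0)/987.3 = 101.2 mg/L.
After outfall 3: Q = 987.3 + 105.0 = 1092 L/s; C = (987.3·101.2 + 105.0·132.0)/1092 = 104.1 mg/L.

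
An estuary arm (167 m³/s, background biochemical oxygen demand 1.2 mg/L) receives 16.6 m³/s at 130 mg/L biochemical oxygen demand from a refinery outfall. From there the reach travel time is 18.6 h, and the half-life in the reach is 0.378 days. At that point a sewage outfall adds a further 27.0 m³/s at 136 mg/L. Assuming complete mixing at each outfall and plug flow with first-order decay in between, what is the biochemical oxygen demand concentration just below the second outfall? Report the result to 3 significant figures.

Flow-weighted average: C = (167.0·1.200 + 16.60·130.0) / 183.6 = 2358/183.6 = 12.85 mg/L; combined flow 183.6 m³/s.
Half-life 0.378 d → k = ln 2 / 0.378 = 1.834 d⁻¹.
Decay over the reach: 12.85·exp(−kt) = 12.85·0.2414 = 3.101 mg/L.
Second outfall: C = (183.6·3.101 + 27.00·136.0)/210.6 = 20.14 mg/L.

20.1 mg/L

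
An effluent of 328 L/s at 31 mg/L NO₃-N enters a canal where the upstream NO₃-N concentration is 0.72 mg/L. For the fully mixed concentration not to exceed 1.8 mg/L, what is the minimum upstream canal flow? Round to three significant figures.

8870 L/s

Set C_mix = 1.8: (Q·0.7200 + 328.0·31.00) / (Q + 328.0) = 1.8
→ Q = 328.0·(31.00 − 1.8)/(1.8 − 0.7200) = 8868 L/s.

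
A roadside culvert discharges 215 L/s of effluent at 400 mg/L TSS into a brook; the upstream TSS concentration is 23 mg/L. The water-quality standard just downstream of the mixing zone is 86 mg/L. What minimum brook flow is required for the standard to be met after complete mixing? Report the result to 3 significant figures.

Set C_mix = 86: (Q·23.00 + 215.0·400.0) / (Q + 215.0) = 86
→ Q = 215.0·(400.0 − 86)/(86 − 23.00) = 1072 L/s.

1070 L/s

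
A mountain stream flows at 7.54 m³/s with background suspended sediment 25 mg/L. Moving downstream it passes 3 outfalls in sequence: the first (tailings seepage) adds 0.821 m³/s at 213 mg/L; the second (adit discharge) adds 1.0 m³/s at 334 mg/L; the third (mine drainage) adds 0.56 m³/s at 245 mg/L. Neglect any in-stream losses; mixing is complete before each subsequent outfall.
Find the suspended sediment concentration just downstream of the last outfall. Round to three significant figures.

Outfall 1: combined Q = 8.361 m³/s; C = (7.540·25.00 + 0.8210·213.0)/8.361 = 43.46 mg/L.
Outfall 2: combined Q = 9.361 m³/s; C = (8.361·43.46 + 1.000·334.0)/9.361 = 74.50 mg/L.
Outfall 3: combined Q = 9.921 m³/s; C = (9.361·74.50 + 0.5600·245.0)/9.921 = 84.12 mg/L.

84.1 mg/L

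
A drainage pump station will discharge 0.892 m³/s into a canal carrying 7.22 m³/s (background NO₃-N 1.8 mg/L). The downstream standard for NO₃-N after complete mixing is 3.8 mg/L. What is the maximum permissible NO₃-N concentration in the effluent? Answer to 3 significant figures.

At the limit, (Qr·Cr + Qe·Cₑ)/(Qr + Qe) = 3.8:
Cₑ = (8.112·3.8 − 7.220·1.800) / 0.8920 = 19.99 mg/L.

20.0 mg/L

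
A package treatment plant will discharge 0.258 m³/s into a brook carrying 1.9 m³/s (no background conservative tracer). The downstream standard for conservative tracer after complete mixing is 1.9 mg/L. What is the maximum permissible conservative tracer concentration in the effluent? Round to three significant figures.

15.9 mg/L

At the limit, (Qr·Cr + Qe·Cₑ)/(Qr + Qe) = 1.9:
Cₑ = (2.158·1.9 − 1.900·0) / 0.2580 = 15.89 mg/L.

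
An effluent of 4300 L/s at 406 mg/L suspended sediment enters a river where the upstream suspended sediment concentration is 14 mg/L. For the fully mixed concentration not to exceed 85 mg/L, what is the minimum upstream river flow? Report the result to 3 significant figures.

19400 L/s

Set C_mix = 85: (Q·14.00 + 4300·406.0) / (Q + 4300) = 85
→ Q = 4300·(406.0 − 85)/(85 − 14.00) = 19440 L/s.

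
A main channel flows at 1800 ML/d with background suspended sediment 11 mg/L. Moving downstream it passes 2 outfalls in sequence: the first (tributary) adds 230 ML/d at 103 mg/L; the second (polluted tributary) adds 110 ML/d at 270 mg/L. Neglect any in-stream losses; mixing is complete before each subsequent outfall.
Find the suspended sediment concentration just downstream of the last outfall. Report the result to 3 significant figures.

After outfall 1: Q = 1800 + 230.0 = 2030 ML/d; C = (1800·11.00 + 230.0·103.0)/2030 = 21.42 mg/L.
After outfall 2: Q = 2030 + 110.0 = 2140 ML/d; C = (2030·21.42 + 110.0·270.0)/2140 = 34.20 mg/L.

34.2 mg/L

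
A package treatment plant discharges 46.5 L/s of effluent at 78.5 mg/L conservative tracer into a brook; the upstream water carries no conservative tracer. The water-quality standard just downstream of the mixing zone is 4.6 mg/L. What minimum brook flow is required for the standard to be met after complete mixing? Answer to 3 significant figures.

Set C_mix = 4.6: (Q·0 + 46.50·78.50) / (Q + 46.50) = 4.6
→ Q = 46.50·(78.50 − 4.6)/(4.6 − 0) = 747.0 L/s.

747 L/s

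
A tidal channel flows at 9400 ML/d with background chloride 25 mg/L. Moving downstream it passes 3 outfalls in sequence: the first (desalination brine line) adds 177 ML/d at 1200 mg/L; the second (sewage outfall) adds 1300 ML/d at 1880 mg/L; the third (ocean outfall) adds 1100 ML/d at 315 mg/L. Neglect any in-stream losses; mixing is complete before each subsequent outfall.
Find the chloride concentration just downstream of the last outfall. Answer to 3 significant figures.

270 mg/L

Below outfall 1: Q → 9577 ML/d, C = (9400·25.00 + 177.0·1200)/9577 = 46.72 mg/L.
Below outfall 2: Q → 10880 ML/d, C = (9577·46.72 + 1300·1880)/10880 = 265.8 mg/L.
Below outfall 3: Q → 11980 ML/d, C = (10880·265.8 + 1100·315.0)/11980 = 270.3 mg/L.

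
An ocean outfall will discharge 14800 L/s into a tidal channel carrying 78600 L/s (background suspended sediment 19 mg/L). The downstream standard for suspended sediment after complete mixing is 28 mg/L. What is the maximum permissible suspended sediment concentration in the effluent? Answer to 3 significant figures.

75.8 mg/L

At the limit, (Qr·Cr + Qe·Cₑ)/(Qr + Qe) = 28:
Cₑ = (93400·28 − 78600·19.00) / 14800 = 75.80 mg/L.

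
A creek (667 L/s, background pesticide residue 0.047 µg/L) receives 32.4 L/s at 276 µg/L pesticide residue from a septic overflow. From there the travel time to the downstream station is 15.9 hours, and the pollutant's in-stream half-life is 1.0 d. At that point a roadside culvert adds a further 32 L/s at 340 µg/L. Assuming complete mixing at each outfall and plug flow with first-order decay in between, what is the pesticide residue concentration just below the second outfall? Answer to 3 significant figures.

After mixing, C = (667.0·0.04700 + 32.40·276.0) / 699.4 = 8974/699.4 = 12.83 µg/L; combined flow 699.4 L/s.
Half-life 1.0 d → k = ln 2 / 1.0 = 0.6931 d⁻¹.
Applying C = C₀e^(−kt): 12.83 × 0.6318 = 8.106 µg/L.
At the second outfall, C = (699.4·8.106 + 32.00·340.0) / (699.4 + 32.00) = 22.63 µg/L.

22.6 µg/L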